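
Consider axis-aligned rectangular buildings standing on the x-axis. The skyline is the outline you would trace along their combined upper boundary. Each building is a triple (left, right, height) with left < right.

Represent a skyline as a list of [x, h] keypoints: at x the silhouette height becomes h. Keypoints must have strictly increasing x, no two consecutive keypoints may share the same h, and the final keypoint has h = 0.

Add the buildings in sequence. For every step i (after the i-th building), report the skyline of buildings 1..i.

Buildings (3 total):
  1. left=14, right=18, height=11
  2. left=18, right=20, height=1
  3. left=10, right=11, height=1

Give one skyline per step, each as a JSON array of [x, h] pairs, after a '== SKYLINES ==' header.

== SKYLINES ==
[[14,11],[18,0]]
[[14,11],[18,1],[20,0]]
[[10,1],[11,0],[14,11],[18,1],[20,0]]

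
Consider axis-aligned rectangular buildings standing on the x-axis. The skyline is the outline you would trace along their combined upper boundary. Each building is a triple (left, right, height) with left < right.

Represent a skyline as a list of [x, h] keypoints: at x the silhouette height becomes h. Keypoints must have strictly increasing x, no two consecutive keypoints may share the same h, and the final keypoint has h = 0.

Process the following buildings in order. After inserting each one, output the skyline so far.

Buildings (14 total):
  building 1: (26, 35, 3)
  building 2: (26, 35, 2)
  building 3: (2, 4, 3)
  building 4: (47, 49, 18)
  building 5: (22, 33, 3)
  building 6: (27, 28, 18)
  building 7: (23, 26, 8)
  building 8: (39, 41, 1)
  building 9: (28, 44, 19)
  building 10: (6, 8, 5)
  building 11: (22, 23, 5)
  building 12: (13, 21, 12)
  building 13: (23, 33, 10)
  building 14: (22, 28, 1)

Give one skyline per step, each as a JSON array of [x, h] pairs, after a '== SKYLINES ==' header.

== SKYLINES ==
[[26,3],[35,0]]
[[26,3],[35,0]]
[[2,3],[4,0],[26,3],[35,0]]
[[2,3],[4,0],[26,3],[35,0],[47,18],[49,0]]
[[2,3],[4,0],[22,3],[35,0],[47,18],[49,0]]
[[2,3],[4,0],[22,3],[27,18],[28,3],[35,0],[47,18],[49,0]]
[[2,3],[4,0],[22,3],[23,8],[26,3],[27,18],[28,3],[35,0],[47,18],[49,0]]
[[2,3],[4,0],[22,3],[23,8],[26,3],[27,18],[28,3],[35,0],[39,1],[41,0],[47,18],[49,0]]
[[2,3],[4,0],[22,3],[23,8],[26,3],[27,18],[28,19],[44,0],[47,18],[49,0]]
[[2,3],[4,0],[6,5],[8,0],[22,3],[23,8],[26,3],[27,18],[28,19],[44,0],[47,18],[49,0]]
[[2,3],[4,0],[6,5],[8,0],[22,5],[23,8],[26,3],[27,18],[28,19],[44,0],[47,18],[49,0]]
[[2,3],[4,0],[6,5],[8,0],[13,12],[21,0],[22,5],[23,8],[26,3],[27,18],[28,19],[44,0],[47,18],[49,0]]
[[2,3],[4,0],[6,5],[8,0],[13,12],[21,0],[22,5],[23,10],[27,18],[28,19],[44,0],[47,18],[49,0]]
[[2,3],[4,0],[6,5],[8,0],[13,12],[21,0],[22,5],[23,10],[27,18],[28,19],[44,0],[47,18],[49,0]]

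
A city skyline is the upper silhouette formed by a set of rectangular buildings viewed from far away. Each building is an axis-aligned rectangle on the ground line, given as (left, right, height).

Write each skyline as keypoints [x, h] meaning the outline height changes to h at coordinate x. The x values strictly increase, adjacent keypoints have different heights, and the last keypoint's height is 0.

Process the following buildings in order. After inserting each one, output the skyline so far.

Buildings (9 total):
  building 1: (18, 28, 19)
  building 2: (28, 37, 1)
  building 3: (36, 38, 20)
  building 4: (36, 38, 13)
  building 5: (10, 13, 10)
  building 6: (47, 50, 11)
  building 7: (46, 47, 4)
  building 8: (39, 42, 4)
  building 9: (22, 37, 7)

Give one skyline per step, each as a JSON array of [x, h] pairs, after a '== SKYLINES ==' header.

== SKYLINES ==
[[18,19],[28,0]]
[[18,19],[28,1],[37,0]]
[[18,19],[28,1],[36,20],[38,0]]
[[18,19],[28,1],[36,20],[38,0]]
[[10,10],[13,0],[18,19],[28,1],[36,20],[38,0]]
[[10,10],[13,0],[18,19],[28,1],[36,20],[38,0],[47,11],[50,0]]
[[10,10],[13,0],[18,19],[28,1],[36,20],[38,0],[46,4],[47,11],[50,0]]
[[10,10],[13,0],[18,19],[28,1],[36,20],[38,0],[39,4],[42,0],[46,4],[47,11],[50,0]]
[[10,10],[13,0],[18,19],[28,7],[36,20],[38,0],[39,4],[42,0],[46,4],[47,11],[50,0]]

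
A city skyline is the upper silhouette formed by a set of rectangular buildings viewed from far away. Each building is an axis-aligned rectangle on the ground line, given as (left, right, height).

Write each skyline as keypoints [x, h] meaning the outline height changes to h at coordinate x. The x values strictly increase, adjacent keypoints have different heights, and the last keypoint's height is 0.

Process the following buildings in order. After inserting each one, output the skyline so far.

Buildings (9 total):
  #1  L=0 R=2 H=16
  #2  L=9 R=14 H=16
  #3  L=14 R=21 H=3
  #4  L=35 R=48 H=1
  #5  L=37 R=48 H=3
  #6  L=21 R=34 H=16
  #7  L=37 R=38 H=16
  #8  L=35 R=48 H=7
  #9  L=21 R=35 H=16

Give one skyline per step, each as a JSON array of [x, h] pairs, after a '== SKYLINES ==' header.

== SKYLINES ==
[[0,16],[2,0]]
[[0,16],[2,0],[9,16],[14,0]]
[[0,16],[2,0],[9,16],[14,3],[21,0]]
[[0,16],[2,0],[9,16],[14,3],[21,0],[35,1],[48,0]]
[[0,16],[2,0],[9,16],[14,3],[21,0],[35,1],[37,3],[48,0]]
[[0,16],[2,0],[9,16],[14,3],[21,16],[34,0],[35,1],[37,3],[48,0]]
[[0,16],[2,0],[9,16],[14,3],[21,16],[34,0],[35,1],[37,16],[38,3],[48,0]]
[[0,16],[2,0],[9,16],[14,3],[21,16],[34,0],[35,7],[37,16],[38,7],[48,0]]
[[0,16],[2,0],[9,16],[14,3],[21,16],[35,7],[37,16],[38,7],[48,0]]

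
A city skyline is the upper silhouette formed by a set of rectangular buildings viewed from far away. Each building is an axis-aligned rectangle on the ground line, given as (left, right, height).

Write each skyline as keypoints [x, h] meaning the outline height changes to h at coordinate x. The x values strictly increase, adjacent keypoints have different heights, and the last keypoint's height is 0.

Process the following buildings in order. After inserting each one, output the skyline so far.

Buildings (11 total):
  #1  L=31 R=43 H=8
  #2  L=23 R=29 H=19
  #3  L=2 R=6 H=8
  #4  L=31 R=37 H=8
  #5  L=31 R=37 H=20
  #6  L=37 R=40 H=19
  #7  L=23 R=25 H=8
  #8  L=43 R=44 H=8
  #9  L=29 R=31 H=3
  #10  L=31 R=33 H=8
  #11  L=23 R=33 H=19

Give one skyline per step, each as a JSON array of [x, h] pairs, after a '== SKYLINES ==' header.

== SKYLINES ==
[[31,8],[43,0]]
[[23,19],[29,0],[31,8],[43,0]]
[[2,8],[6,0],[23,19],[29,0],[31,8],[43,0]]
[[2,8],[6,0],[23,19],[29,0],[31,8],[43,0]]
[[2,8],[6,0],[23,19],[29,0],[31,20],[37,8],[43,0]]
[[2,8],[6,0],[23,19],[29,0],[31,20],[37,19],[40,8],[43,0]]
[[2,8],[6,0],[23,19],[29,0],[31,20],[37,19],[40,8],[43,0]]
[[2,8],[6,0],[23,19],[29,0],[31,20],[37,19],[40,8],[44,0]]
[[2,8],[6,0],[23,19],[29,3],[31,20],[37,19],[40,8],[44,0]]
[[2,8],[6,0],[23,19],[29,3],[31,20],[37,19],[40,8],[44,0]]
[[2,8],[6,0],[23,19],[31,20],[37,19],[40,8],[44,0]]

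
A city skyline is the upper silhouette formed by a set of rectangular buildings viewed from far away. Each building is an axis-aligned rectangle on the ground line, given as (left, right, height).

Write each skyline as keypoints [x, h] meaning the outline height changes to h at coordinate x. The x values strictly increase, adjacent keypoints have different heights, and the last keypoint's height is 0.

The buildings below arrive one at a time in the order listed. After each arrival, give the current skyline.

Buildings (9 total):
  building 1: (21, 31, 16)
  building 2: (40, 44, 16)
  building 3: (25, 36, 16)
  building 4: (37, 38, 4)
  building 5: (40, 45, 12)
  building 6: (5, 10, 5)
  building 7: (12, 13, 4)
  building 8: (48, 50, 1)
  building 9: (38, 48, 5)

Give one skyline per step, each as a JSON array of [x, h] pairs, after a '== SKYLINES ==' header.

== SKYLINES ==
[[21,16],[31,0]]
[[21,16],[31,0],[40,16],[44,0]]
[[21,16],[36,0],[40,16],[44,0]]
[[21,16],[36,0],[37,4],[38,0],[40,16],[44,0]]
[[21,16],[36,0],[37,4],[38,0],[40,16],[44,12],[45,0]]
[[5,5],[10,0],[21,16],[36,0],[37,4],[38,0],[40,16],[44,12],[45,0]]
[[5,5],[10,0],[12,4],[13,0],[21,16],[36,0],[37,4],[38,0],[40,16],[44,12],[45,0]]
[[5,5],[10,0],[12,4],[13,0],[21,16],[36,0],[37,4],[38,0],[40,16],[44,12],[45,0],[48,1],[50,0]]
[[5,5],[10,0],[12,4],[13,0],[21,16],[36,0],[37,4],[38,5],[40,16],[44,12],[45,5],[48,1],[50,0]]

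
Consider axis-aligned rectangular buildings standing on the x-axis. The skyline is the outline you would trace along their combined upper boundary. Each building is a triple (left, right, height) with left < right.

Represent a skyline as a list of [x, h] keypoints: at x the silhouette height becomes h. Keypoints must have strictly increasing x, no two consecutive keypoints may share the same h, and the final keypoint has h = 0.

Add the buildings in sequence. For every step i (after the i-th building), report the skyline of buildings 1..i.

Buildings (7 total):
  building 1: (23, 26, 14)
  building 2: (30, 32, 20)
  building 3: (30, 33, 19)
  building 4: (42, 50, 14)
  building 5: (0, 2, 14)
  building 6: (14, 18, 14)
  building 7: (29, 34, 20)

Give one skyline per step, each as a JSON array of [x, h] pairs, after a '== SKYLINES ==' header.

== SKYLINES ==
[[23,14],[26,0]]
[[23,14],[26,0],[30,20],[32,0]]
[[23,14],[26,0],[30,20],[32,19],[33,0]]
[[23,14],[26,0],[30,20],[32,19],[33,0],[42,14],[50,0]]
[[0,14],[2,0],[23,14],[26,0],[30,20],[32,19],[33,0],[42,14],[50,0]]
[[0,14],[2,0],[14,14],[18,0],[23,14],[26,0],[30,20],[32,19],[33,0],[42,14],[50,0]]
[[0,14],[2,0],[14,14],[18,0],[23,14],[26,0],[29,20],[34,0],[42,14],[50,0]]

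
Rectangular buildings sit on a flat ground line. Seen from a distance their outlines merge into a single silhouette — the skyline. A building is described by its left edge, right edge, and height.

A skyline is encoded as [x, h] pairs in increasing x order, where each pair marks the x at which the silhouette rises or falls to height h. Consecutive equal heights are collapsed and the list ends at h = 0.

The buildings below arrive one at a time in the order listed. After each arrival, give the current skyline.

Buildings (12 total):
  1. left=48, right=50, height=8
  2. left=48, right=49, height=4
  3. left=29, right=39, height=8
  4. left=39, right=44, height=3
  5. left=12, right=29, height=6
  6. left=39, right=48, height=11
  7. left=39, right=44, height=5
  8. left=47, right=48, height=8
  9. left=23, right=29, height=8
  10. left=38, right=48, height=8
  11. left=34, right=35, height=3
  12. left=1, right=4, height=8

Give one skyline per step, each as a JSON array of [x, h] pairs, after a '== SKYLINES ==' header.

== SKYLINES ==
[[48,8],[50,0]]
[[48,8],[50,0]]
[[29,8],[39,0],[48,8],[50,0]]
[[29,8],[39,3],[44,0],[48,8],[50,0]]
[[12,6],[29,8],[39,3],[44,0],[48,8],[50,0]]
[[12,6],[29,8],[39,11],[48,8],[50,0]]
[[12,6],[29,8],[39,11],[48,8],[50,0]]
[[12,6],[29,8],[39,11],[48,8],[50,0]]
[[12,6],[23,8],[39,11],[48,8],[50,0]]
[[12,6],[23,8],[39,11],[48,8],[50,0]]
[[12,6],[23,8],[39,11],[48,8],[50,0]]
[[1,8],[4,0],[12,6],[23,8],[39,11],[48,8],[50,0]]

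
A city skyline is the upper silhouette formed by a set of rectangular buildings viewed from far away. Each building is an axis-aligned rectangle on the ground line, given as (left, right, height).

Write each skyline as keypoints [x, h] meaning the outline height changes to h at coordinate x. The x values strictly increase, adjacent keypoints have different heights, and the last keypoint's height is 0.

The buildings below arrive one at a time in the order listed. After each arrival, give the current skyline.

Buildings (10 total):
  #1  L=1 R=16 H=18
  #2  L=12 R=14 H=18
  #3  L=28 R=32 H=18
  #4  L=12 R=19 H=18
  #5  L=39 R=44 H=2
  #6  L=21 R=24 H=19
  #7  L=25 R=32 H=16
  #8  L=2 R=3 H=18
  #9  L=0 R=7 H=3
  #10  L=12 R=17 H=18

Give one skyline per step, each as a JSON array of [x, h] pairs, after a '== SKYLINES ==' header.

== SKYLINES ==
[[1,18],[16,0]]
[[1,18],[16,0]]
[[1,18],[16,0],[28,18],[32,0]]
[[1,18],[19,0],[28,18],[32,0]]
[[1,18],[19,0],[28,18],[32,0],[39,2],[44,0]]
[[1,18],[19,0],[21,19],[24,0],[28,18],[32,0],[39,2],[44,0]]
[[1,18],[19,0],[21,19],[24,0],[25,16],[28,18],[32,0],[39,2],[44,0]]
[[1,18],[19,0],[21,19],[24,0],[25,16],[28,18],[32,0],[39,2],[44,0]]
[[0,3],[1,18],[19,0],[21,19],[24,0],[25,16],[28,18],[32,0],[39,2],[44,0]]
[[0,3],[1,18],[19,0],[21,19],[24,0],[25,16],[28,18],[32,0],[39,2],[44,0]]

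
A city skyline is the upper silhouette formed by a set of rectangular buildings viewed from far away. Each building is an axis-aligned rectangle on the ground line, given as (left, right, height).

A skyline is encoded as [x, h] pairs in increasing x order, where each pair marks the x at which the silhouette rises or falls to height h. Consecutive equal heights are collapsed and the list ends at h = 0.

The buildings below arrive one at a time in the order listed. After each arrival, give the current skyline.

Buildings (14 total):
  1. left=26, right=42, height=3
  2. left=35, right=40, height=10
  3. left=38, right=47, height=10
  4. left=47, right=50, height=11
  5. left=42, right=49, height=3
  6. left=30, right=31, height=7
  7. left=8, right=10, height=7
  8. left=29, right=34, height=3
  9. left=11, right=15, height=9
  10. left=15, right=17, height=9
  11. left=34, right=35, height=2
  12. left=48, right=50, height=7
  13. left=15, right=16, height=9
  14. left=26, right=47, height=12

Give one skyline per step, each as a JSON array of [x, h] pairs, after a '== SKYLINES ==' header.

== SKYLINES ==
[[26,3],[42,0]]
[[26,3],[35,10],[40,3],[42,0]]
[[26,3],[35,10],[47,0]]
[[26,3],[35,10],[47,11],[50,0]]
[[26,3],[35,10],[47,11],[50,0]]
[[26,3],[30,7],[31,3],[35,10],[47,11],[50,0]]
[[8,7],[10,0],[26,3],[30,7],[31,3],[35,10],[47,11],[50,0]]
[[8,7],[10,0],[26,3],[30,7],[31,3],[35,10],[47,11],[50,0]]
[[8,7],[10,0],[11,9],[15,0],[26,3],[30,7],[31,3],[35,10],[47,11],[50,0]]
[[8,7],[10,0],[11,9],[17,0],[26,3],[30,7],[31,3],[35,10],[47,11],[50,0]]
[[8,7],[10,0],[11,9],[17,0],[26,3],[30,7],[31,3],[35,10],[47,11],[50,0]]
[[8,7],[10,0],[11,9],[17,0],[26,3],[30,7],[31,3],[35,10],[47,11],[50,0]]
[[8,7],[10,0],[11,9],[17,0],[26,3],[30,7],[31,3],[35,10],[47,11],[50,0]]
[[8,7],[10,0],[11,9],[17,0],[26,12],[47,11],[50,0]]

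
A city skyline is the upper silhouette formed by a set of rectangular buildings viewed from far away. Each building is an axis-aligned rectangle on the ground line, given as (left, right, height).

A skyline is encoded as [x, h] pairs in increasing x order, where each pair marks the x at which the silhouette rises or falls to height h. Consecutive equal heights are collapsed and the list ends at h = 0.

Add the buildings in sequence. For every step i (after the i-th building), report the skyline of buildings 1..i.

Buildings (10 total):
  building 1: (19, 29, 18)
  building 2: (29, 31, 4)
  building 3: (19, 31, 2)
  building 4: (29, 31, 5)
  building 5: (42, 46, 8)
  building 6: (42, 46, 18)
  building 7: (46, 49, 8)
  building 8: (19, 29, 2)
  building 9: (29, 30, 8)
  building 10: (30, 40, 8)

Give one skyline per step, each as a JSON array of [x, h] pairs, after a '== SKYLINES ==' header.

== SKYLINES ==
[[19,18],[29,0]]
[[19,18],[29,4],[31,0]]
[[19,18],[29,4],[31,0]]
[[19,18],[29,5],[31,0]]
[[19,18],[29,5],[31,0],[42,8],[46,0]]
[[19,18],[29,5],[31,0],[42,18],[46,0]]
[[19,18],[29,5],[31,0],[42,18],[46,8],[49,0]]
[[19,18],[29,5],[31,0],[42,18],[46,8],[49,0]]
[[19,18],[29,8],[30,5],[31,0],[42,18],[46,8],[49,0]]
[[19,18],[29,8],[40,0],[42,18],[46,8],[49,0]]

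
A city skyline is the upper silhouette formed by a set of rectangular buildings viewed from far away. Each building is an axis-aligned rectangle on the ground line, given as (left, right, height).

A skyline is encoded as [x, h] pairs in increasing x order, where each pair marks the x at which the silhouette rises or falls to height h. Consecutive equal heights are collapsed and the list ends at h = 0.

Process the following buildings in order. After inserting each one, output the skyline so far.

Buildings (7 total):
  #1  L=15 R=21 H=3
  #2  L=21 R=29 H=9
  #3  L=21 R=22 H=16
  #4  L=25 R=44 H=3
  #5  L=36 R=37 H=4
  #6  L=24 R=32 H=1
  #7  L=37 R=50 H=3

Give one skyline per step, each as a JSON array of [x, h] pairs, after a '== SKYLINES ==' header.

== SKYLINES ==
[[15,3],[21,0]]
[[15,3],[21,9],[29,0]]
[[15,3],[21,16],[22,9],[29,0]]
[[15,3],[21,16],[22,9],[29,3],[44,0]]
[[15,3],[21,16],[22,9],[29,3],[36,4],[37,3],[44,0]]
[[15,3],[21,16],[22,9],[29,3],[36,4],[37,3],[44,0]]
[[15,3],[21,16],[22,9],[29,3],[36,4],[37,3],[50,0]]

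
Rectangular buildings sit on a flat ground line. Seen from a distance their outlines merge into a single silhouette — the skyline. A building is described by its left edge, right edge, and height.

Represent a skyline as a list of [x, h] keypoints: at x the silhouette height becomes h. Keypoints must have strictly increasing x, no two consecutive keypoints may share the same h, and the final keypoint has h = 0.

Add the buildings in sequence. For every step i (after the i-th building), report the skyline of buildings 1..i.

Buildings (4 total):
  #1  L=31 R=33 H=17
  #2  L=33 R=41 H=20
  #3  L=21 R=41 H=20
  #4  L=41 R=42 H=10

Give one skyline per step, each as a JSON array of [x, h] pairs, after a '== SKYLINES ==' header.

== SKYLINES ==
[[31,17],[33,0]]
[[31,17],[33,20],[41,0]]
[[21,20],[41,0]]
[[21,20],[41,10],[42,0]]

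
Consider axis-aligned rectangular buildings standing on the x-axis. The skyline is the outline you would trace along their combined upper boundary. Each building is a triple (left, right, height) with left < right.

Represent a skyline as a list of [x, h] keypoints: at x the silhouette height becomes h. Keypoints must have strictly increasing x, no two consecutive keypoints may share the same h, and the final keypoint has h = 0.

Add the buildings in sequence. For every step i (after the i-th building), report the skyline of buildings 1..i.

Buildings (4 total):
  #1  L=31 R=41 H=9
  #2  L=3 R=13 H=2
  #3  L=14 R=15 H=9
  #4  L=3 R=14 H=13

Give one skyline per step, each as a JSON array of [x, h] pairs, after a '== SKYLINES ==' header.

== SKYLINES ==
[[31,9],[41,0]]
[[3,2],[13,0],[31,9],[41,0]]
[[3,2],[13,0],[14,9],[15,0],[31,9],[41,0]]
[[3,13],[14,9],[15,0],[31,9],[41,0]]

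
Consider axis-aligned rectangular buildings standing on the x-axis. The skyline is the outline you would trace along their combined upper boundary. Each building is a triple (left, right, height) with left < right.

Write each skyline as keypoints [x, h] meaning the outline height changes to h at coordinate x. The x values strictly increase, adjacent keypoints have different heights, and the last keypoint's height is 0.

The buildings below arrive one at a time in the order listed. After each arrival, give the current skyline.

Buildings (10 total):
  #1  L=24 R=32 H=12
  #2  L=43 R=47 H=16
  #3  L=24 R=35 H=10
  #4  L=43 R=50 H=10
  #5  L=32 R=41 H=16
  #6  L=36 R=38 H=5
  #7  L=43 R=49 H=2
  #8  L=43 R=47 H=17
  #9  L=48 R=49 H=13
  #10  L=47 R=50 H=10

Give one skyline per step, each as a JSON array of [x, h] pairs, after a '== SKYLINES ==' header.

== SKYLINES ==
[[24,12],[32,0]]
[[24,12],[32,0],[43,16],[47,0]]
[[24,12],[32,10],[35,0],[43,16],[47,0]]
[[24,12],[32,10],[35,0],[43,16],[47,10],[50,0]]
[[24,12],[32,16],[41,0],[43,16],[47,10],[50,0]]
[[24,12],[32,16],[41,0],[43,16],[47,10],[50,0]]
[[24,12],[32,16],[41,0],[43,16],[47,10],[50,0]]
[[24,12],[32,16],[41,0],[43,17],[47,10],[50,0]]
[[24,12],[32,16],[41,0],[43,17],[47,10],[48,13],[49,10],[50,0]]
[[24,12],[32,16],[41,0],[43,17],[47,10],[48,13],[49,10],[50,0]]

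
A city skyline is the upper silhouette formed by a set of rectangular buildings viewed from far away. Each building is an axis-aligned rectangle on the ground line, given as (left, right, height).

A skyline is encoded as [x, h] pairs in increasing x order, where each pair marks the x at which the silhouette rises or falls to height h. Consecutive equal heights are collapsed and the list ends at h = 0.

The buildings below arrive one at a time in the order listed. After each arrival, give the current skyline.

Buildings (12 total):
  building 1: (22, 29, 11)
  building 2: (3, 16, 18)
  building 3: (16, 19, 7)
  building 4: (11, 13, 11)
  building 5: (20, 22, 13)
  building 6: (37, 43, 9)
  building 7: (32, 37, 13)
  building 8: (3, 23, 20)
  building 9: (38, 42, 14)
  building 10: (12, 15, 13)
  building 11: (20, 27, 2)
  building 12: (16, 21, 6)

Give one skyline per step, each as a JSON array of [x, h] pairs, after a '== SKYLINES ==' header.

== SKYLINES ==
[[22,11],[29,0]]
[[3,18],[16,0],[22,11],[29,0]]
[[3,18],[16,7],[19,0],[22,11],[29,0]]
[[3,18],[16,7],[19,0],[22,11],[29,0]]
[[3,18],[16,7],[19,0],[20,13],[22,11],[29,0]]
[[3,18],[16,7],[19,0],[20,13],[22,11],[29,0],[37,9],[43,0]]
[[3,18],[16,7],[19,0],[20,13],[22,11],[29,0],[32,13],[37,9],[43,0]]
[[3,20],[23,11],[29,0],[32,13],[37,9],[43,0]]
[[3,20],[23,11],[29,0],[32,13],[37,9],[38,14],[42,9],[43,0]]
[[3,20],[23,11],[29,0],[32,13],[37,9],[38,14],[42,9],[43,0]]
[[3,20],[23,11],[29,0],[32,13],[37,9],[38,14],[42,9],[43,0]]
[[3,20],[23,11],[29,0],[32,13],[37,9],[38,14],[42,9],[43,0]]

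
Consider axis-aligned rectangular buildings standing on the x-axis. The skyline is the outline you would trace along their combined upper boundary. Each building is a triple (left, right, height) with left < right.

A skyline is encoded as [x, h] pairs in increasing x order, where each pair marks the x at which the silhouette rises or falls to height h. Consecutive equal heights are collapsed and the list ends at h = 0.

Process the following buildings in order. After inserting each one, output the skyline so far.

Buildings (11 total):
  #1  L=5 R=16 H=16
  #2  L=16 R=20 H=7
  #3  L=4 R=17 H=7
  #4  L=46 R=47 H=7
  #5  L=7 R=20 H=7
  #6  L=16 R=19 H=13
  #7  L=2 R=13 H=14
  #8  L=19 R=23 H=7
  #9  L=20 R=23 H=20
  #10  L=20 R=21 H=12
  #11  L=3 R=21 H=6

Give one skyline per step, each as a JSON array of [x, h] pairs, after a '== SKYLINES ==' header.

== SKYLINES ==
[[5,16],[16,0]]
[[5,16],[16,7],[20,0]]
[[4,7],[5,16],[16,7],[20,0]]
[[4,7],[5,16],[16,7],[20,0],[46,7],[47,0]]
[[4,7],[5,16],[16,7],[20,0],[46,7],[47,0]]
[[4,7],[5,16],[16,13],[19,7],[20,0],[46,7],[47,0]]
[[2,14],[5,16],[16,13],[19,7],[20,0],[46,7],[47,0]]
[[2,14],[5,16],[16,13],[19,7],[23,0],[46,7],[47,0]]
[[2,14],[5,16],[16,13],[19,7],[20,20],[23,0],[46,7],[47,0]]
[[2,14],[5,16],[16,13],[19,7],[20,20],[23,0],[46,7],[47,0]]
[[2,14],[5,16],[16,13],[19,7],[20,20],[23,0],[46,7],[47,0]]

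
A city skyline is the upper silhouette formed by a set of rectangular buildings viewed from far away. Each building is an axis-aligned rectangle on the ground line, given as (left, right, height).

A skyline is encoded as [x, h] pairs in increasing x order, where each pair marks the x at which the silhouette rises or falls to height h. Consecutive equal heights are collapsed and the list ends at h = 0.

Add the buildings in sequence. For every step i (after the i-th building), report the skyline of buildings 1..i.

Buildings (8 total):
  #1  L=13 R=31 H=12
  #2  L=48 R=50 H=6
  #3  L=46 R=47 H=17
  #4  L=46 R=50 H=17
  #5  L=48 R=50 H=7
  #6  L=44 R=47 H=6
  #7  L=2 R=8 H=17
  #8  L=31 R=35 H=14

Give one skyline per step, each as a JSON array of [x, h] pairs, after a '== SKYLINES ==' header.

== SKYLINES ==
[[13,12],[31,0]]
[[13,12],[31,0],[48,6],[50,0]]
[[13,12],[31,0],[46,17],[47,0],[48,6],[50,0]]
[[13,12],[31,0],[46,17],[50,0]]
[[13,12],[31,0],[46,17],[50,0]]
[[13,12],[31,0],[44,6],[46,17],[50,0]]
[[2,17],[8,0],[13,12],[31,0],[44,6],[46,17],[50,0]]
[[2,17],[8,0],[13,12],[31,14],[35,0],[44,6],[46,17],[50,0]]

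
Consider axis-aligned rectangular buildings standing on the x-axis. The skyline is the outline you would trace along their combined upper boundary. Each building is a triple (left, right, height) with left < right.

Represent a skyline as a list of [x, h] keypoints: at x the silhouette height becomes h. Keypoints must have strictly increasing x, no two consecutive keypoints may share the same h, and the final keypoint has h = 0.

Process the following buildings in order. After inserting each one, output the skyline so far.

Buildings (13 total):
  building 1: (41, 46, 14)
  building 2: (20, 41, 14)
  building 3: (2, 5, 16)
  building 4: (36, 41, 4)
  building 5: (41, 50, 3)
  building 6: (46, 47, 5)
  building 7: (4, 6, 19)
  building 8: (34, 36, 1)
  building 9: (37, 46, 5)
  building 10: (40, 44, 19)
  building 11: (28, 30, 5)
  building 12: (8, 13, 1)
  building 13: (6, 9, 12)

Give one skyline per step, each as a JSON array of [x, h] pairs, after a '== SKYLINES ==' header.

== SKYLINES ==
[[41,14],[46,0]]
[[20,14],[46,0]]
[[2,16],[5,0],[20,14],[46,0]]
[[2,16],[5,0],[20,14],[46,0]]
[[2,16],[5,0],[20,14],[46,3],[50,0]]
[[2,16],[5,0],[20,14],[46,5],[47,3],[50,0]]
[[2,16],[4,19],[6,0],[20,14],[46,5],[47,3],[50,0]]
[[2,16],[4,19],[6,0],[20,14],[46,5],[47,3],[50,0]]
[[2,16],[4,19],[6,0],[20,14],[46,5],[47,3],[50,0]]
[[2,16],[4,19],[6,0],[20,14],[40,19],[44,14],[46,5],[47,3],[50,0]]
[[2,16],[4,19],[6,0],[20,14],[40,19],[44,14],[46,5],[47,3],[50,0]]
[[2,16],[4,19],[6,0],[8,1],[13,0],[20,14],[40,19],[44,14],[46,5],[47,3],[50,0]]
[[2,16],[4,19],[6,12],[9,1],[13,0],[20,14],[40,19],[44,14],[46,5],[47,3],[50,0]]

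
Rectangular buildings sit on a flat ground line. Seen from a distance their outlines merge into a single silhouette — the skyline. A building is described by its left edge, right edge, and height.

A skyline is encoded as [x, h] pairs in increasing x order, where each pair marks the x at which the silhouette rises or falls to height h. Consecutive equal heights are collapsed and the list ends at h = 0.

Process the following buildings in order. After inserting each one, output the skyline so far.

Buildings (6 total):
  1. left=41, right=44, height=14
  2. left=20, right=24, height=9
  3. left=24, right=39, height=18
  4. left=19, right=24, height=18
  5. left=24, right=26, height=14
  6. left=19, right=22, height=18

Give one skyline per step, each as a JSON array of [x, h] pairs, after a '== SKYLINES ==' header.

== SKYLINES ==
[[41,14],[44,0]]
[[20,9],[24,0],[41,14],[44,0]]
[[20,9],[24,18],[39,0],[41,14],[44,0]]
[[19,18],[39,0],[41,14],[44,0]]
[[19,18],[39,0],[41,14],[44,0]]
[[19,18],[39,0],[41,14],[44,0]]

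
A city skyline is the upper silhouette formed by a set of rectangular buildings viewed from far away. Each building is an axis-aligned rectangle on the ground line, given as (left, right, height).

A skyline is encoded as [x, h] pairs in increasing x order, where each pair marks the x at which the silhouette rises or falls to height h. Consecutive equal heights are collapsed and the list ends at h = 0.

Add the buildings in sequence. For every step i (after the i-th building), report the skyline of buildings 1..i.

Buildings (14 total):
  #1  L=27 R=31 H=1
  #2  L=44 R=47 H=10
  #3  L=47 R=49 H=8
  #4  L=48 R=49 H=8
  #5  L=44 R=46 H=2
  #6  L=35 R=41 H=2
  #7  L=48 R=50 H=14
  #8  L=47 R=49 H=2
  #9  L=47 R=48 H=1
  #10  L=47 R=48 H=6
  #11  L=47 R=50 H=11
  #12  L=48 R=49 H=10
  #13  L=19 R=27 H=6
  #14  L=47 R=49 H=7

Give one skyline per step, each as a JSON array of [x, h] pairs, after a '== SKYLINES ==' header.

== SKYLINES ==
[[27,1],[31,0]]
[[27,1],[31,0],[44,10],[47,0]]
[[27,1],[31,0],[44,10],[47,8],[49,0]]
[[27,1],[31,0],[44,10],[47,8],[49,0]]
[[27,1],[31,0],[44,10],[47,8],[49,0]]
[[27,1],[31,0],[35,2],[41,0],[44,10],[47,8],[49,0]]
[[27,1],[31,0],[35,2],[41,0],[44,10],[47,8],[48,14],[50,0]]
[[27,1],[31,0],[35,2],[41,0],[44,10],[47,8],[48,14],[50,0]]
[[27,1],[31,0],[35,2],[41,0],[44,10],[47,8],[48,14],[50,0]]
[[27,1],[31,0],[35,2],[41,0],[44,10],[47,8],[48,14],[50,0]]
[[27,1],[31,0],[35,2],[41,0],[44,10],[47,11],[48,14],[50,0]]
[[27,1],[31,0],[35,2],[41,0],[44,10],[47,11],[48,14],[50,0]]
[[19,6],[27,1],[31,0],[35,2],[41,0],[44,10],[47,11],[48,14],[50,0]]
[[19,6],[27,1],[31,0],[35,2],[41,0],[44,10],[47,11],[48,14],[50,0]]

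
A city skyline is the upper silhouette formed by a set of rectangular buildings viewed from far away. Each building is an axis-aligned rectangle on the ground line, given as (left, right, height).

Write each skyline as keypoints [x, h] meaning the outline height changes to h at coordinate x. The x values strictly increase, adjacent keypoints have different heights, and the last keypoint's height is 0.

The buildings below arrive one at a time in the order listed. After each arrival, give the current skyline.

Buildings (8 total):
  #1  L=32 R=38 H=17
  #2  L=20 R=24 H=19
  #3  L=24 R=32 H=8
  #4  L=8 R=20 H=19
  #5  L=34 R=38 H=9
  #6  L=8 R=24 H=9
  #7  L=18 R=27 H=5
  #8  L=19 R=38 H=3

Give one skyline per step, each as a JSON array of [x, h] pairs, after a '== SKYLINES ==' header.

== SKYLINES ==
[[32,17],[38,0]]
[[20,19],[24,0],[32,17],[38,0]]
[[20,19],[24,8],[32,17],[38,0]]
[[8,19],[24,8],[32,17],[38,0]]
[[8,19],[24,8],[32,17],[38,0]]
[[8,19],[24,8],[32,17],[38,0]]
[[8,19],[24,8],[32,17],[38,0]]
[[8,19],[24,8],[32,17],[38,0]]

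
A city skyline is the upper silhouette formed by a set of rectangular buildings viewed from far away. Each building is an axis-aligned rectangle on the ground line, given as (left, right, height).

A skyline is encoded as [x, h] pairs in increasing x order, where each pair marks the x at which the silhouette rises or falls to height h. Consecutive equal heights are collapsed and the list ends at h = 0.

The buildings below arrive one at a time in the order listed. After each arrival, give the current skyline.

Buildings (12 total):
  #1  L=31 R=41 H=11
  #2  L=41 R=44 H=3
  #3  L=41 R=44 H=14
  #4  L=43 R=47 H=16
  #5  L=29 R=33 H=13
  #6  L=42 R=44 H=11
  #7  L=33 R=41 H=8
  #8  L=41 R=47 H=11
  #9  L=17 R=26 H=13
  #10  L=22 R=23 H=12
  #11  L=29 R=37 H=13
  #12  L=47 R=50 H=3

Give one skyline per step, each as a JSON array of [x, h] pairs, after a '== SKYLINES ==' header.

== SKYLINES ==
[[31,11],[41,0]]
[[31,11],[41,3],[44,0]]
[[31,11],[41,14],[44,0]]
[[31,11],[41,14],[43,16],[47,0]]
[[29,13],[33,11],[41,14],[43,16],[47,0]]
[[29,13],[33,11],[41,14],[43,16],[47,0]]
[[29,13],[33,11],[41,14],[43,16],[47,0]]
[[29,13],[33,11],[41,14],[43,16],[47,0]]
[[17,13],[26,0],[29,13],[33,11],[41,14],[43,16],[47,0]]
[[17,13],[26,0],[29,13],[33,11],[41,14],[43,16],[47,0]]
[[17,13],[26,0],[29,13],[37,11],[41,14],[43,16],[47,0]]
[[17,13],[26,0],[29,13],[37,11],[41,14],[43,16],[47,3],[50,0]]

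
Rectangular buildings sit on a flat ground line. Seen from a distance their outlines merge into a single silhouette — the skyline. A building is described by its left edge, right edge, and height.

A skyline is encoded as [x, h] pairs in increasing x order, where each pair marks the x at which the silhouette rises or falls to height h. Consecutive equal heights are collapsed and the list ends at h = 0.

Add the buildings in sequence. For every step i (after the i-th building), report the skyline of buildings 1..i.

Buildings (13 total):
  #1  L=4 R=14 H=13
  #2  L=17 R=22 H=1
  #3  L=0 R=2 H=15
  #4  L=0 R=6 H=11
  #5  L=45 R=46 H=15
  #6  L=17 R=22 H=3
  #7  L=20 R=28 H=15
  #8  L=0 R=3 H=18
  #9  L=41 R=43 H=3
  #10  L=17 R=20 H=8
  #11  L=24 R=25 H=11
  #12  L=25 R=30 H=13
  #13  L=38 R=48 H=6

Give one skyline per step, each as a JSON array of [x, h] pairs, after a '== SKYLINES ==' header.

== SKYLINES ==
[[4,13],[14,0]]
[[4,13],[14,0],[17,1],[22,0]]
[[0,15],[2,0],[4,13],[14,0],[17,1],[22,0]]
[[0,15],[2,11],[4,13],[14,0],[17,1],[22,0]]
[[0,15],[2,11],[4,13],[14,0],[17,1],[22,0],[45,15],[46,0]]
[[0,15],[2,11],[4,13],[14,0],[17,3],[22,0],[45,15],[46,0]]
[[0,15],[2,11],[4,13],[14,0],[17,3],[20,15],[28,0],[45,15],[46,0]]
[[0,18],[3,11],[4,13],[14,0],[17,3],[20,15],[28,0],[45,15],[46,0]]
[[0,18],[3,11],[4,13],[14,0],[17,3],[20,15],[28,0],[41,3],[43,0],[45,15],[46,0]]
[[0,18],[3,11],[4,13],[14,0],[17,8],[20,15],[28,0],[41,3],[43,0],[45,15],[46,0]]
[[0,18],[3,11],[4,13],[14,0],[17,8],[20,15],[28,0],[41,3],[43,0],[45,15],[46,0]]
[[0,18],[3,11],[4,13],[14,0],[17,8],[20,15],[28,13],[30,0],[41,3],[43,0],[45,15],[46,0]]
[[0,18],[3,11],[4,13],[14,0],[17,8],[20,15],[28,13],[30,0],[38,6],[45,15],[46,6],[48,0]]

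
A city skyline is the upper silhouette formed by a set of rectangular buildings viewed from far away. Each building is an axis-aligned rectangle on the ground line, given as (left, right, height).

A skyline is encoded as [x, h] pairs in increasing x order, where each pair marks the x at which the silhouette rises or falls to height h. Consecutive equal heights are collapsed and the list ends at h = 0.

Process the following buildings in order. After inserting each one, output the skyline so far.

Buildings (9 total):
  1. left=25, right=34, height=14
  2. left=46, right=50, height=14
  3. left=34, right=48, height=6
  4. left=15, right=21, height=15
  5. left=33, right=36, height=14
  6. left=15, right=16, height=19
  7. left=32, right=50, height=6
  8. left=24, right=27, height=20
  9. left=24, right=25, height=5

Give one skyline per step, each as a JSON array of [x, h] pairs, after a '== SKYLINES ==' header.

== SKYLINES ==
[[25,14],[34,0]]
[[25,14],[34,0],[46,14],[50,0]]
[[25,14],[34,6],[46,14],[50,0]]
[[15,15],[21,0],[25,14],[34,6],[46,14],[50,0]]
[[15,15],[21,0],[25,14],[36,6],[46,14],[50,0]]
[[15,19],[16,15],[21,0],[25,14],[36,6],[46,14],[50,0]]
[[15,19],[16,15],[21,0],[25,14],[36,6],[46,14],[50,0]]
[[15,19],[16,15],[21,0],[24,20],[27,14],[36,6],[46,14],[50,0]]
[[15,19],[16,15],[21,0],[24,20],[27,14],[36,6],[46,14],[50,0]]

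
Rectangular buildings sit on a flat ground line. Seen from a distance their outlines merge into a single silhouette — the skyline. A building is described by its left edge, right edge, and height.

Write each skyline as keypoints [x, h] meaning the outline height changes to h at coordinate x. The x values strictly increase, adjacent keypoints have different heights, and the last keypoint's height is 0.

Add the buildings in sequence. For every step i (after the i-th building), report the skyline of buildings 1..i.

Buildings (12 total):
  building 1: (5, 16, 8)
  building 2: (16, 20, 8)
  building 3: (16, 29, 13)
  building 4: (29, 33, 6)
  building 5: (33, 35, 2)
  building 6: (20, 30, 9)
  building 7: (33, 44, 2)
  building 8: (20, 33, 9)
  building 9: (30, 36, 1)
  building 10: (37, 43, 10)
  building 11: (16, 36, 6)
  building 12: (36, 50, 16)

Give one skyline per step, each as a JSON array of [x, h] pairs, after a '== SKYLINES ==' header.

== SKYLINES ==
[[5,8],[16,0]]
[[5,8],[20,0]]
[[5,8],[16,13],[29,0]]
[[5,8],[16,13],[29,6],[33,0]]
[[5,8],[16,13],[29,6],[33,2],[35,0]]
[[5,8],[16,13],[29,9],[30,6],[33,2],[35,0]]
[[5,8],[16,13],[29,9],[30,6],[33,2],[44,0]]
[[5,8],[16,13],[29,9],[33,2],[44,0]]
[[5,8],[16,13],[29,9],[33,2],[44,0]]
[[5,8],[16,13],[29,9],[33,2],[37,10],[43,2],[44,0]]
[[5,8],[16,13],[29,9],[33,6],[36,2],[37,10],[43,2],[44,0]]
[[5,8],[16,13],[29,9],[33,6],[36,16],[50,0]]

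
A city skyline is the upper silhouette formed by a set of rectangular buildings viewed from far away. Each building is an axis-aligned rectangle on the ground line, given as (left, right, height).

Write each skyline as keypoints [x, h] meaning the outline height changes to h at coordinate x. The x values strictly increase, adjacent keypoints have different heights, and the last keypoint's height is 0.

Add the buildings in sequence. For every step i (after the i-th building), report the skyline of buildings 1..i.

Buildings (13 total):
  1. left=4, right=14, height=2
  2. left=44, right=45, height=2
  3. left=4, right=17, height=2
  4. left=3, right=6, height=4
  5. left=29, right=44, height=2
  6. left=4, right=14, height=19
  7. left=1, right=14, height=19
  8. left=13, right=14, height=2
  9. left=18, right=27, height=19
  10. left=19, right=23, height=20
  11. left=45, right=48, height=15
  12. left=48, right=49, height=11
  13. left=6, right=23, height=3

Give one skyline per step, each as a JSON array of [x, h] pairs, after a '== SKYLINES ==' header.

== SKYLINES ==
[[4,2],[14,0]]
[[4,2],[14,0],[44,2],[45,0]]
[[4,2],[17,0],[44,2],[45,0]]
[[3,4],[6,2],[17,0],[44,2],[45,0]]
[[3,4],[6,2],[17,0],[29,2],[45,0]]
[[3,4],[4,19],[14,2],[17,0],[29,2],[45,0]]
[[1,19],[14,2],[17,0],[29,2],[45,0]]
[[1,19],[14,2],[17,0],[29,2],[45,0]]
[[1,19],[14,2],[17,0],[18,19],[27,0],[29,2],[45,0]]
[[1,19],[14,2],[17,0],[18,19],[19,20],[23,19],[27,0],[29,2],[45,0]]
[[1,19],[14,2],[17,0],[18,19],[19,20],[23,19],[27,0],[29,2],[45,15],[48,0]]
[[1,19],[14,2],[17,0],[18,19],[19,20],[23,19],[27,0],[29,2],[45,15],[48,11],[49,0]]
[[1,19],[14,3],[18,19],[19,20],[23,19],[27,0],[29,2],[45,15],[48,11],[49,0]]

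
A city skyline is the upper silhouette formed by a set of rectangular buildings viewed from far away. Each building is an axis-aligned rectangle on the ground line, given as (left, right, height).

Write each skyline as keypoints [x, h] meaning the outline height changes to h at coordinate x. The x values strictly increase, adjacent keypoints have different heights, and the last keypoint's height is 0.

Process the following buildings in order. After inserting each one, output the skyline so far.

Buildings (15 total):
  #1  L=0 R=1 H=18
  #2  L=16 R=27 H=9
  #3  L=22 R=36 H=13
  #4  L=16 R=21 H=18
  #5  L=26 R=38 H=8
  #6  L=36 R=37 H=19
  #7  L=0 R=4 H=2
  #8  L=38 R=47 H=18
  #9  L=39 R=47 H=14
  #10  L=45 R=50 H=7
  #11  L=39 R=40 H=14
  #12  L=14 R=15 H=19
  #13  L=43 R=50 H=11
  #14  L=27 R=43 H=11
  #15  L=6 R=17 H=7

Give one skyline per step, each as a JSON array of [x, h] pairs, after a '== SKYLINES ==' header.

== SKYLINES ==
[[0,18],[1,0]]
[[0,18],[1,0],[16,9],[27,0]]
[[0,18],[1,0],[16,9],[22,13],[36,0]]
[[0,18],[1,0],[16,18],[21,9],[22,13],[36,0]]
[[0,18],[1,0],[16,18],[21,9],[22,13],[36,8],[38,0]]
[[0,18],[1,0],[16,18],[21,9],[22,13],[36,19],[37,8],[38,0]]
[[0,18],[1,2],[4,0],[16,18],[21,9],[22,13],[36,19],[37,8],[38,0]]
[[0,18],[1,2],[4,0],[16,18],[21,9],[22,13],[36,19],[37,8],[38,18],[47,0]]
[[0,18],[1,2],[4,0],[16,18],[21,9],[22,13],[36,19],[37,8],[38,18],[47,0]]
[[0,18],[1,2],[4,0],[16,18],[21,9],[22,13],[36,19],[37,8],[38,18],[47,7],[50,0]]
[[0,18],[1,2],[4,0],[16,18],[21,9],[22,13],[36,19],[37,8],[38,18],[47,7],[50,0]]
[[0,18],[1,2],[4,0],[14,19],[15,0],[16,18],[21,9],[22,13],[36,19],[37,8],[38,18],[47,7],[50,0]]
[[0,18],[1,2],[4,0],[14,19],[15,0],[16,18],[21,9],[22,13],[36,19],[37,8],[38,18],[47,11],[50,0]]
[[0,18],[1,2],[4,0],[14,19],[15,0],[16,18],[21,9],[22,13],[36,19],[37,11],[38,18],[47,11],[50,0]]
[[0,18],[1,2],[4,0],[6,7],[14,19],[15,7],[16,18],[21,9],[22,13],[36,19],[37,11],[38,18],[47,11],[50,0]]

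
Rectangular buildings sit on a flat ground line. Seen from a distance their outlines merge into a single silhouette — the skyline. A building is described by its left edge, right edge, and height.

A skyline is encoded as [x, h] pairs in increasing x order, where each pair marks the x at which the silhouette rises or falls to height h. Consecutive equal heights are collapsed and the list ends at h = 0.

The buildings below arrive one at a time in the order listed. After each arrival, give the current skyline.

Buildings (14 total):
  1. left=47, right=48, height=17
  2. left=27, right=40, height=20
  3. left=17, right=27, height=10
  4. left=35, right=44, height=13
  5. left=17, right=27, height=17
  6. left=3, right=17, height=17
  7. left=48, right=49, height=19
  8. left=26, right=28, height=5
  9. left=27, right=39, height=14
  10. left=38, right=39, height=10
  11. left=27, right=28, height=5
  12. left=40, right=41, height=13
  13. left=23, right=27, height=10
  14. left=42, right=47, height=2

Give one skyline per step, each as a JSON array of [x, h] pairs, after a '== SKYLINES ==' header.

== SKYLINES ==
[[47,17],[48,0]]
[[27,20],[40,0],[47,17],[48,0]]
[[17,10],[27,20],[40,0],[47,17],[48,0]]
[[17,10],[27,20],[40,13],[44,0],[47,17],[48,0]]
[[17,17],[27,20],[40,13],[44,0],[47,17],[48,0]]
[[3,17],[27,20],[40,13],[44,0],[47,17],[48,0]]
[[3,17],[27,20],[40,13],[44,0],[47,17],[48,19],[49,0]]
[[3,17],[27,20],[40,13],[44,0],[47,17],[48,19],[49,0]]
[[3,17],[27,20],[40,13],[44,0],[47,17],[48,19],[49,0]]
[[3,17],[27,20],[40,13],[44,0],[47,17],[48,19],[49,0]]
[[3,17],[27,20],[40,13],[44,0],[47,17],[48,19],[49,0]]
[[3,17],[27,20],[40,13],[44,0],[47,17],[48,19],[49,0]]
[[3,17],[27,20],[40,13],[44,0],[47,17],[48,19],[49,0]]
[[3,17],[27,20],[40,13],[44,2],[47,17],[48,19],[49,0]]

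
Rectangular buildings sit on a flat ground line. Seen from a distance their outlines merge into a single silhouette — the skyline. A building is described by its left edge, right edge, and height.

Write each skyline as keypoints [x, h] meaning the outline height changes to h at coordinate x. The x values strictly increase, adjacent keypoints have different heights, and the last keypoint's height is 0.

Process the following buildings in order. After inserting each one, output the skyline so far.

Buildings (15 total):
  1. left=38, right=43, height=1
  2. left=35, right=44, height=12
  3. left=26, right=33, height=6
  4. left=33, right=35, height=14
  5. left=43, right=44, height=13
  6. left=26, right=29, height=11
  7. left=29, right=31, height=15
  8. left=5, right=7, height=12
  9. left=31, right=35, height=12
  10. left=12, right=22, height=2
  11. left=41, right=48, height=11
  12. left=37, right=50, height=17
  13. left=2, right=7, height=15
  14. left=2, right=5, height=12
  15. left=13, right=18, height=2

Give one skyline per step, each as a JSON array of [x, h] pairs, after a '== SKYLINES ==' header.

== SKYLINES ==
[[38,1],[43,0]]
[[35,12],[44,0]]
[[26,6],[33,0],[35,12],[44,0]]
[[26,6],[33,14],[35,12],[44,0]]
[[26,6],[33,14],[35,12],[43,13],[44,0]]
[[26,11],[29,6],[33,14],[35,12],[43,13],[44,0]]
[[26,11],[29,15],[31,6],[33,14],[35,12],[43,13],[44,0]]
[[5,12],[7,0],[26,11],[29,15],[31,6],[33,14],[35,12],[43,13],[44,0]]
[[5,12],[7,0],[26,11],[29,15],[31,12],[33,14],[35,12],[43,13],[44,0]]
[[5,12],[7,0],[12,2],[22,0],[26,11],[29,15],[31,12],[33,14],[35,12],[43,13],[44,0]]
[[5,12],[7,0],[12,2],[22,0],[26,11],[29,15],[31,12],[33,14],[35,12],[43,13],[44,11],[48,0]]
[[5,12],[7,0],[12,2],[22,0],[26,11],[29,15],[31,12],[33,14],[35,12],[37,17],[50,0]]
[[2,15],[7,0],[12,2],[22,0],[26,11],[29,15],[31,12],[33,14],[35,12],[37,17],[50,0]]
[[2,15],[7,0],[12,2],[22,0],[26,11],[29,15],[31,12],[33,14],[35,12],[37,17],[50,0]]
[[2,15],[7,0],[12,2],[22,0],[26,11],[29,15],[31,12],[33,14],[35,12],[37,17],[50,0]]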